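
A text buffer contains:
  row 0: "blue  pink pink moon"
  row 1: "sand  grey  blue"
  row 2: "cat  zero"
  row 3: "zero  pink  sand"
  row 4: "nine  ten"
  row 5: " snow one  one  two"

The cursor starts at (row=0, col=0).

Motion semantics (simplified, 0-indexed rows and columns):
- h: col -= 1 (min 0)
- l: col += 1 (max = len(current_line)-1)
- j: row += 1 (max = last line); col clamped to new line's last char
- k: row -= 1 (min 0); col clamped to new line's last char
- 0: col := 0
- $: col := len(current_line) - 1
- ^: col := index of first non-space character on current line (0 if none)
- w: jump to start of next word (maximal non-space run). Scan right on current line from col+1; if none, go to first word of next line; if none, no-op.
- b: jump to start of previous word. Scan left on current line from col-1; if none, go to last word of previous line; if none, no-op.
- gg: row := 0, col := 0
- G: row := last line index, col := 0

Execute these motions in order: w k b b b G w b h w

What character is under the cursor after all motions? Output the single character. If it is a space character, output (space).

Answer: t

Derivation:
After 1 (w): row=0 col=6 char='p'
After 2 (k): row=0 col=6 char='p'
After 3 (b): row=0 col=0 char='b'
After 4 (b): row=0 col=0 char='b'
After 5 (b): row=0 col=0 char='b'
After 6 (G): row=5 col=0 char='_'
After 7 (w): row=5 col=1 char='s'
After 8 (b): row=4 col=6 char='t'
After 9 (h): row=4 col=5 char='_'
After 10 (w): row=4 col=6 char='t'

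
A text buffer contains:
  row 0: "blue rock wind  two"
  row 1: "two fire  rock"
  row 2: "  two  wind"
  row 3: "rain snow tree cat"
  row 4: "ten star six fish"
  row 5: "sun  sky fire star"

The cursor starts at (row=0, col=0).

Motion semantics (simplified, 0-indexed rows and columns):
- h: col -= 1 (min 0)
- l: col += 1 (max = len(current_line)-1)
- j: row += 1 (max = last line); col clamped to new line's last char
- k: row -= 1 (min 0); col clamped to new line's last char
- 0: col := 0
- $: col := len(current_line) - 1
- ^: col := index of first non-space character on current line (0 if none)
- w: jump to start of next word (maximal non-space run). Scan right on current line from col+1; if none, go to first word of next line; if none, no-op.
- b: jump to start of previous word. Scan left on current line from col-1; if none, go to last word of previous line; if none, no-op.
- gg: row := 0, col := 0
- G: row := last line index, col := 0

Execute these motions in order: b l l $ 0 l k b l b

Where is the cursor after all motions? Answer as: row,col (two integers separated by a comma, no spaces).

Answer: 0,0

Derivation:
After 1 (b): row=0 col=0 char='b'
After 2 (l): row=0 col=1 char='l'
After 3 (l): row=0 col=2 char='u'
After 4 ($): row=0 col=18 char='o'
After 5 (0): row=0 col=0 char='b'
After 6 (l): row=0 col=1 char='l'
After 7 (k): row=0 col=1 char='l'
After 8 (b): row=0 col=0 char='b'
After 9 (l): row=0 col=1 char='l'
After 10 (b): row=0 col=0 char='b'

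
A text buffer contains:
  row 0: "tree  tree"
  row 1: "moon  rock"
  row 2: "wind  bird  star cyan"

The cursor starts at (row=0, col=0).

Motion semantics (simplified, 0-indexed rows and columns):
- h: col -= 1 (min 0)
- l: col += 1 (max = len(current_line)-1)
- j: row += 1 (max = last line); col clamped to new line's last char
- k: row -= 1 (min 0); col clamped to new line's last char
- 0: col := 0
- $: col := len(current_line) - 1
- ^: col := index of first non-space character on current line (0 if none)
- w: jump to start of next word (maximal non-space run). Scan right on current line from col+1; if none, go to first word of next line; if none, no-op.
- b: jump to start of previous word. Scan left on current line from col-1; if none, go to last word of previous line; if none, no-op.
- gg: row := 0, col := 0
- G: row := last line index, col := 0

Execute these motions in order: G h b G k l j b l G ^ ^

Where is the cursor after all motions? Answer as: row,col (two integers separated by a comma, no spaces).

After 1 (G): row=2 col=0 char='w'
After 2 (h): row=2 col=0 char='w'
After 3 (b): row=1 col=6 char='r'
After 4 (G): row=2 col=0 char='w'
After 5 (k): row=1 col=0 char='m'
After 6 (l): row=1 col=1 char='o'
After 7 (j): row=2 col=1 char='i'
After 8 (b): row=2 col=0 char='w'
After 9 (l): row=2 col=1 char='i'
After 10 (G): row=2 col=0 char='w'
After 11 (^): row=2 col=0 char='w'
After 12 (^): row=2 col=0 char='w'

Answer: 2,0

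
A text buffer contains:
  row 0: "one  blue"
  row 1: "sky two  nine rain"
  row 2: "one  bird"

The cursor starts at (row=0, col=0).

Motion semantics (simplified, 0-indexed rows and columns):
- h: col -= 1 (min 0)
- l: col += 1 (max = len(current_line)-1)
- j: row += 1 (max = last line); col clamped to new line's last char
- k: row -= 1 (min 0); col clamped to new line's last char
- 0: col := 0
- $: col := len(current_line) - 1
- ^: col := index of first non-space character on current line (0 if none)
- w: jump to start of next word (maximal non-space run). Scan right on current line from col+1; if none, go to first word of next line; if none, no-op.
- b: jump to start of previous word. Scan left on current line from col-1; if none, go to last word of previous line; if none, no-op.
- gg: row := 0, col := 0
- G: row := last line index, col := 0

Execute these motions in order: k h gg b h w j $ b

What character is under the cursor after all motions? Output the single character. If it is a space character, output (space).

Answer: r

Derivation:
After 1 (k): row=0 col=0 char='o'
After 2 (h): row=0 col=0 char='o'
After 3 (gg): row=0 col=0 char='o'
After 4 (b): row=0 col=0 char='o'
After 5 (h): row=0 col=0 char='o'
After 6 (w): row=0 col=5 char='b'
After 7 (j): row=1 col=5 char='w'
After 8 ($): row=1 col=17 char='n'
After 9 (b): row=1 col=14 char='r'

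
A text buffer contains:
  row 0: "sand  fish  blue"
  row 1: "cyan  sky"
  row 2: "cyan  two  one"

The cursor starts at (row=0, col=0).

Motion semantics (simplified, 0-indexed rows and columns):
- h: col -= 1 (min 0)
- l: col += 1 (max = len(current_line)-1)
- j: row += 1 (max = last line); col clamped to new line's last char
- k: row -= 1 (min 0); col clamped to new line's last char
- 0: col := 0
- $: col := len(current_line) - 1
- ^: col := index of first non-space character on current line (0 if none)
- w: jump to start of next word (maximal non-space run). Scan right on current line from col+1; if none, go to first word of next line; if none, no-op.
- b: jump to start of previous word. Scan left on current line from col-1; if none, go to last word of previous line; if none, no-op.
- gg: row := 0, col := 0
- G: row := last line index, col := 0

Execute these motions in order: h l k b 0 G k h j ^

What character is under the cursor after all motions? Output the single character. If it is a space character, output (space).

After 1 (h): row=0 col=0 char='s'
After 2 (l): row=0 col=1 char='a'
After 3 (k): row=0 col=1 char='a'
After 4 (b): row=0 col=0 char='s'
After 5 (0): row=0 col=0 char='s'
After 6 (G): row=2 col=0 char='c'
After 7 (k): row=1 col=0 char='c'
After 8 (h): row=1 col=0 char='c'
After 9 (j): row=2 col=0 char='c'
After 10 (^): row=2 col=0 char='c'

Answer: c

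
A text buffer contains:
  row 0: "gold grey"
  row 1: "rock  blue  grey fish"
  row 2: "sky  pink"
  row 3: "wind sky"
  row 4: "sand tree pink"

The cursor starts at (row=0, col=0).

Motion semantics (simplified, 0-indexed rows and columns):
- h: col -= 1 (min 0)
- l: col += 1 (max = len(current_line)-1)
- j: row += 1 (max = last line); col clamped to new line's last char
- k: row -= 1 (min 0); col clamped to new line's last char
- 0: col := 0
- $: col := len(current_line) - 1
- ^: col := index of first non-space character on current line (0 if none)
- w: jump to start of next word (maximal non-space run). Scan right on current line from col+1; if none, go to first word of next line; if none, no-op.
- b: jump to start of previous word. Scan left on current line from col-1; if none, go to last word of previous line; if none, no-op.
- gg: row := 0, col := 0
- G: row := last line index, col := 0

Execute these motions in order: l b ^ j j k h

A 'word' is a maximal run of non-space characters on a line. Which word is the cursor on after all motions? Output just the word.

After 1 (l): row=0 col=1 char='o'
After 2 (b): row=0 col=0 char='g'
After 3 (^): row=0 col=0 char='g'
After 4 (j): row=1 col=0 char='r'
After 5 (j): row=2 col=0 char='s'
After 6 (k): row=1 col=0 char='r'
After 7 (h): row=1 col=0 char='r'

Answer: rock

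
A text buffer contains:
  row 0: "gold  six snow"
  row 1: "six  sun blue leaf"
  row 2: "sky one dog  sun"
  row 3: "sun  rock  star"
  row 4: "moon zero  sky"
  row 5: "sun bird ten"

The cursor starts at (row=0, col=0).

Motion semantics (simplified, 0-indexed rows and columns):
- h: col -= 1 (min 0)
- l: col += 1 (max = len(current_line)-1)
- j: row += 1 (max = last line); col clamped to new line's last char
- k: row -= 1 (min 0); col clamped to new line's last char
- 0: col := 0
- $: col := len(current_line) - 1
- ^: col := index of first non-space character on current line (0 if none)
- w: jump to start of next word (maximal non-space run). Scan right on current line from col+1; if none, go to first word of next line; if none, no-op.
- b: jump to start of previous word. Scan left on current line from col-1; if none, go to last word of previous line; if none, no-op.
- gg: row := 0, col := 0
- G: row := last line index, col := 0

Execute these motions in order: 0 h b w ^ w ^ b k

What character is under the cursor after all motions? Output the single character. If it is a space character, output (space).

Answer: g

Derivation:
After 1 (0): row=0 col=0 char='g'
After 2 (h): row=0 col=0 char='g'
After 3 (b): row=0 col=0 char='g'
After 4 (w): row=0 col=6 char='s'
After 5 (^): row=0 col=0 char='g'
After 6 (w): row=0 col=6 char='s'
After 7 (^): row=0 col=0 char='g'
After 8 (b): row=0 col=0 char='g'
After 9 (k): row=0 col=0 char='g'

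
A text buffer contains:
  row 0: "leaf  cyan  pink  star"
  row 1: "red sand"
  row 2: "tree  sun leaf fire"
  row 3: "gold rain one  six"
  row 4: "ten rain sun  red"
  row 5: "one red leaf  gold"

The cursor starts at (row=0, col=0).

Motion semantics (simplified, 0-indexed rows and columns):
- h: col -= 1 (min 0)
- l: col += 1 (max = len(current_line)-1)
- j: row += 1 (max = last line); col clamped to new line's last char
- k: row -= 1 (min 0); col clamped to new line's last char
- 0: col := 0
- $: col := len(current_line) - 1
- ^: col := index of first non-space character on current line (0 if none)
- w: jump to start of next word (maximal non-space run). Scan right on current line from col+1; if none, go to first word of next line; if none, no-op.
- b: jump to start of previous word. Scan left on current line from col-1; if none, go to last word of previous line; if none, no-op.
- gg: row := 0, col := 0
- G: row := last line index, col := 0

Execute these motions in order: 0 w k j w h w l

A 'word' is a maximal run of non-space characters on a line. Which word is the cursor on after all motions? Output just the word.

Answer: sun

Derivation:
After 1 (0): row=0 col=0 char='l'
After 2 (w): row=0 col=6 char='c'
After 3 (k): row=0 col=6 char='c'
After 4 (j): row=1 col=6 char='n'
After 5 (w): row=2 col=0 char='t'
After 6 (h): row=2 col=0 char='t'
After 7 (w): row=2 col=6 char='s'
After 8 (l): row=2 col=7 char='u'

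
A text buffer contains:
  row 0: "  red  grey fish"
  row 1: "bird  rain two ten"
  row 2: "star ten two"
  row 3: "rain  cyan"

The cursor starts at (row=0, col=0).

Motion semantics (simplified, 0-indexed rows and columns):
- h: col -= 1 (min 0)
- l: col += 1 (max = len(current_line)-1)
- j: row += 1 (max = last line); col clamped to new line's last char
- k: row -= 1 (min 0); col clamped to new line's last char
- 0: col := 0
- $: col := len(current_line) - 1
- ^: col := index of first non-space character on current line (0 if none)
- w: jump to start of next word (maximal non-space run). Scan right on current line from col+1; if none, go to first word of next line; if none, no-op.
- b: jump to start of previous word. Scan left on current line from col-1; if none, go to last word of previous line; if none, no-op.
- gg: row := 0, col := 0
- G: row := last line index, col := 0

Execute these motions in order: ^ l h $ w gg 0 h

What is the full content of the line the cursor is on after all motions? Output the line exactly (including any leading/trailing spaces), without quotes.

After 1 (^): row=0 col=2 char='r'
After 2 (l): row=0 col=3 char='e'
After 3 (h): row=0 col=2 char='r'
After 4 ($): row=0 col=15 char='h'
After 5 (w): row=1 col=0 char='b'
After 6 (gg): row=0 col=0 char='_'
After 7 (0): row=0 col=0 char='_'
After 8 (h): row=0 col=0 char='_'

Answer:   red  grey fish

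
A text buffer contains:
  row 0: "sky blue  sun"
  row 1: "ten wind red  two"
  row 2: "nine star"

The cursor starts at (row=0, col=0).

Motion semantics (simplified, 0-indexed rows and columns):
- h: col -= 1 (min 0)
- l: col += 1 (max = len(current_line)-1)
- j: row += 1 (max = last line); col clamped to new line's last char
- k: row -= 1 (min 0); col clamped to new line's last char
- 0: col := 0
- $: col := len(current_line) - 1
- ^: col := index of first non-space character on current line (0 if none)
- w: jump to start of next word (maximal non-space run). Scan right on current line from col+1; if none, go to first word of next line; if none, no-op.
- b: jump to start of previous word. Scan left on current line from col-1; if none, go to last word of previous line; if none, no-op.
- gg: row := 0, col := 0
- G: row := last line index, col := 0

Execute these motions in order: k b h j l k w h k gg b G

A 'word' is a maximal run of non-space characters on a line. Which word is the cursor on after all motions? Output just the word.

After 1 (k): row=0 col=0 char='s'
After 2 (b): row=0 col=0 char='s'
After 3 (h): row=0 col=0 char='s'
After 4 (j): row=1 col=0 char='t'
After 5 (l): row=1 col=1 char='e'
After 6 (k): row=0 col=1 char='k'
After 7 (w): row=0 col=4 char='b'
After 8 (h): row=0 col=3 char='_'
After 9 (k): row=0 col=3 char='_'
After 10 (gg): row=0 col=0 char='s'
After 11 (b): row=0 col=0 char='s'
After 12 (G): row=2 col=0 char='n'

Answer: nine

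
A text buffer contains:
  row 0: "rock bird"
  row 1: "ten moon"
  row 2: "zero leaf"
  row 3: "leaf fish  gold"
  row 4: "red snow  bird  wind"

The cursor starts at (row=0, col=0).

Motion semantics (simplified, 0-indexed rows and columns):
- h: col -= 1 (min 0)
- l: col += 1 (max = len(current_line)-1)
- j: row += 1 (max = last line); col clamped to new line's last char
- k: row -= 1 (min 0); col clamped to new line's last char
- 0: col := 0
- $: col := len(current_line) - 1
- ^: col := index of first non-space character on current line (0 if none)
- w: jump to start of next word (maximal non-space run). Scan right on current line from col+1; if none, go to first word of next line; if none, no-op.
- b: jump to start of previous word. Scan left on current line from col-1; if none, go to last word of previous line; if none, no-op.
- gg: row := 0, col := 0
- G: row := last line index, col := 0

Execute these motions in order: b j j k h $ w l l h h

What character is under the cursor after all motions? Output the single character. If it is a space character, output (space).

Answer: z

Derivation:
After 1 (b): row=0 col=0 char='r'
After 2 (j): row=1 col=0 char='t'
After 3 (j): row=2 col=0 char='z'
After 4 (k): row=1 col=0 char='t'
After 5 (h): row=1 col=0 char='t'
After 6 ($): row=1 col=7 char='n'
After 7 (w): row=2 col=0 char='z'
After 8 (l): row=2 col=1 char='e'
After 9 (l): row=2 col=2 char='r'
After 10 (h): row=2 col=1 char='e'
After 11 (h): row=2 col=0 char='z'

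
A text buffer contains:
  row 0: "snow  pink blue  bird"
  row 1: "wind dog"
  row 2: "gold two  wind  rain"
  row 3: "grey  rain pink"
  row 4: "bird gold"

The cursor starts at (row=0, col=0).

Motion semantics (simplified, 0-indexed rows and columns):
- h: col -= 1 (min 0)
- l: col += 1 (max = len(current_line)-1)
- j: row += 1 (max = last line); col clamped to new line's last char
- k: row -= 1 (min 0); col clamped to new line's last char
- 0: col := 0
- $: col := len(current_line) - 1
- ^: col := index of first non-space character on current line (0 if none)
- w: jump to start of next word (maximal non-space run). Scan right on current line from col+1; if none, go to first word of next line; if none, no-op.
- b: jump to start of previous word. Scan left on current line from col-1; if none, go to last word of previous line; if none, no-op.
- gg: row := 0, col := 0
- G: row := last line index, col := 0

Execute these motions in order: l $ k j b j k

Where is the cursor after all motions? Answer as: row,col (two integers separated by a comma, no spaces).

Answer: 1,5

Derivation:
After 1 (l): row=0 col=1 char='n'
After 2 ($): row=0 col=20 char='d'
After 3 (k): row=0 col=20 char='d'
After 4 (j): row=1 col=7 char='g'
After 5 (b): row=1 col=5 char='d'
After 6 (j): row=2 col=5 char='t'
After 7 (k): row=1 col=5 char='d'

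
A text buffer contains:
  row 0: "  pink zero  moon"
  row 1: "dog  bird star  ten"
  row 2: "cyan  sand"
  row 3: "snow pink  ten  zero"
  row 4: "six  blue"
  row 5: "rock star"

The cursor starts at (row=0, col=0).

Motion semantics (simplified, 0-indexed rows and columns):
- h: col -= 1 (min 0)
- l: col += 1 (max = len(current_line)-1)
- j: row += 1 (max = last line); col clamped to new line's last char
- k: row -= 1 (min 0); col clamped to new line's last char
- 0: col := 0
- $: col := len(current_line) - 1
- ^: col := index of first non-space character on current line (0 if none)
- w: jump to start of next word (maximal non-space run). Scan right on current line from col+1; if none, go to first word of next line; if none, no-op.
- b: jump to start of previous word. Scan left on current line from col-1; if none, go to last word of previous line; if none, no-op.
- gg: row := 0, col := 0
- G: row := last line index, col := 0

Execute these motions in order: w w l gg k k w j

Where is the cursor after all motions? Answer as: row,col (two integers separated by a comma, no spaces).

After 1 (w): row=0 col=2 char='p'
After 2 (w): row=0 col=7 char='z'
After 3 (l): row=0 col=8 char='e'
After 4 (gg): row=0 col=0 char='_'
After 5 (k): row=0 col=0 char='_'
After 6 (k): row=0 col=0 char='_'
After 7 (w): row=0 col=2 char='p'
After 8 (j): row=1 col=2 char='g'

Answer: 1,2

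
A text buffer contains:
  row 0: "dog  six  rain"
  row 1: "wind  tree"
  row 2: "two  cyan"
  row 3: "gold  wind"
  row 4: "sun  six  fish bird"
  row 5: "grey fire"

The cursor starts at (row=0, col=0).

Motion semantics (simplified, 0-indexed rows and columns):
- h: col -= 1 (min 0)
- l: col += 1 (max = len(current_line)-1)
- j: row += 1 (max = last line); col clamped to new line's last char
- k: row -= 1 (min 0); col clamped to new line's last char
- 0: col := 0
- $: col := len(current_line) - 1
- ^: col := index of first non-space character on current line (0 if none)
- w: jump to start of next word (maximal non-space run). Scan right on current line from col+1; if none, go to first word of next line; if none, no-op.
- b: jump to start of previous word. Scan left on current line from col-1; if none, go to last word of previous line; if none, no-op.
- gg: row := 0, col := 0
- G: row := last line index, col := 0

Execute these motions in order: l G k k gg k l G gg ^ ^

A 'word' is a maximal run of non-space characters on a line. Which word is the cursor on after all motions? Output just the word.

After 1 (l): row=0 col=1 char='o'
After 2 (G): row=5 col=0 char='g'
After 3 (k): row=4 col=0 char='s'
After 4 (k): row=3 col=0 char='g'
After 5 (gg): row=0 col=0 char='d'
After 6 (k): row=0 col=0 char='d'
After 7 (l): row=0 col=1 char='o'
After 8 (G): row=5 col=0 char='g'
After 9 (gg): row=0 col=0 char='d'
After 10 (^): row=0 col=0 char='d'
After 11 (^): row=0 col=0 char='d'

Answer: dog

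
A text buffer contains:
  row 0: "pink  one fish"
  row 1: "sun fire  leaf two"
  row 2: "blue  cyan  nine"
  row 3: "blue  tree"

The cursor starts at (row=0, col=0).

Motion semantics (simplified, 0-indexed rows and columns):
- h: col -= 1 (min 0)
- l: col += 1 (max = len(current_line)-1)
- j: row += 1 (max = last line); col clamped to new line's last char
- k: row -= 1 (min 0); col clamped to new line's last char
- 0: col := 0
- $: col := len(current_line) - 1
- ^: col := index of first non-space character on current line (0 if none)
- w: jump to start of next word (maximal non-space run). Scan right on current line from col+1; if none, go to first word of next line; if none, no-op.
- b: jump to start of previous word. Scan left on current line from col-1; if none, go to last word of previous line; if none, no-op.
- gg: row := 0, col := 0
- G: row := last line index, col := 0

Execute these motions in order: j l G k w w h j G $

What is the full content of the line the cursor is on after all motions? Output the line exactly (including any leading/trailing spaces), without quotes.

After 1 (j): row=1 col=0 char='s'
After 2 (l): row=1 col=1 char='u'
After 3 (G): row=3 col=0 char='b'
After 4 (k): row=2 col=0 char='b'
After 5 (w): row=2 col=6 char='c'
After 6 (w): row=2 col=12 char='n'
After 7 (h): row=2 col=11 char='_'
After 8 (j): row=3 col=9 char='e'
After 9 (G): row=3 col=0 char='b'
After 10 ($): row=3 col=9 char='e'

Answer: blue  tree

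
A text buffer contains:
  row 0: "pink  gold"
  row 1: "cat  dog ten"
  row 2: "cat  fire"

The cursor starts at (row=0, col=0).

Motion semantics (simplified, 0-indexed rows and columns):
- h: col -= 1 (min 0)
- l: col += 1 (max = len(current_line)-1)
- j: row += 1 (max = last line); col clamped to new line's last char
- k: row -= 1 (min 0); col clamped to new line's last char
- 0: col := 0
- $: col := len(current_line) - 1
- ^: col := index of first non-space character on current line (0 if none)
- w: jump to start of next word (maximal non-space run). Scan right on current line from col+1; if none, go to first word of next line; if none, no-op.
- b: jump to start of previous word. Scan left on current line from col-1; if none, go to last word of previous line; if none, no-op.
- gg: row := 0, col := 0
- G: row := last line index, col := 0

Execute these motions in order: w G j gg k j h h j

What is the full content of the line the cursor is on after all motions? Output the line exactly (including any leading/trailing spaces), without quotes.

After 1 (w): row=0 col=6 char='g'
After 2 (G): row=2 col=0 char='c'
After 3 (j): row=2 col=0 char='c'
After 4 (gg): row=0 col=0 char='p'
After 5 (k): row=0 col=0 char='p'
After 6 (j): row=1 col=0 char='c'
After 7 (h): row=1 col=0 char='c'
After 8 (h): row=1 col=0 char='c'
After 9 (j): row=2 col=0 char='c'

Answer: cat  fire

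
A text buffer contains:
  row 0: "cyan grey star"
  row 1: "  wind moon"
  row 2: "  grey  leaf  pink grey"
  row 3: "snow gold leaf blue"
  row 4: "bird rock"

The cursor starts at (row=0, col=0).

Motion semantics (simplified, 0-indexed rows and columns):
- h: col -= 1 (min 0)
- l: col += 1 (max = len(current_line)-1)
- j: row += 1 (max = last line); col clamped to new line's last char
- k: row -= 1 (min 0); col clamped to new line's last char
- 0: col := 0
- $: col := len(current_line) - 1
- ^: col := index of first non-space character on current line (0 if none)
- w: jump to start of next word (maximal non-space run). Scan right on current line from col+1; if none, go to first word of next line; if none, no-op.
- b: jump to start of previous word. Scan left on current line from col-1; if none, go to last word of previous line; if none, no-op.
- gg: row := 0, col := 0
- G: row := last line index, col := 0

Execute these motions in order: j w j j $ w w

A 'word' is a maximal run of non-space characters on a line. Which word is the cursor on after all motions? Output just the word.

Answer: rock

Derivation:
After 1 (j): row=1 col=0 char='_'
After 2 (w): row=1 col=2 char='w'
After 3 (j): row=2 col=2 char='g'
After 4 (j): row=3 col=2 char='o'
After 5 ($): row=3 col=18 char='e'
After 6 (w): row=4 col=0 char='b'
After 7 (w): row=4 col=5 char='r'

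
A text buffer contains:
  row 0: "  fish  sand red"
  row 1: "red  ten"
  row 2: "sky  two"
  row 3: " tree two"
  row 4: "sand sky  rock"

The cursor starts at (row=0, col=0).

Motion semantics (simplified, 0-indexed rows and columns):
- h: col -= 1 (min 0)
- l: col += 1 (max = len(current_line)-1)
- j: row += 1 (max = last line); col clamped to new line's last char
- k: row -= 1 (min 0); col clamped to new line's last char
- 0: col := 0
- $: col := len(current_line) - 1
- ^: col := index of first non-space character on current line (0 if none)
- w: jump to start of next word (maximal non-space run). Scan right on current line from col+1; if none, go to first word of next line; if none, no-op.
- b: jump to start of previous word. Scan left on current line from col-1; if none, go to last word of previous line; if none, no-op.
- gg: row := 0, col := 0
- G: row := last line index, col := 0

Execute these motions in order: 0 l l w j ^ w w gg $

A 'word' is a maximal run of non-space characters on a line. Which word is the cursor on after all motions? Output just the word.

After 1 (0): row=0 col=0 char='_'
After 2 (l): row=0 col=1 char='_'
After 3 (l): row=0 col=2 char='f'
After 4 (w): row=0 col=8 char='s'
After 5 (j): row=1 col=7 char='n'
After 6 (^): row=1 col=0 char='r'
After 7 (w): row=1 col=5 char='t'
After 8 (w): row=2 col=0 char='s'
After 9 (gg): row=0 col=0 char='_'
After 10 ($): row=0 col=15 char='d'

Answer: red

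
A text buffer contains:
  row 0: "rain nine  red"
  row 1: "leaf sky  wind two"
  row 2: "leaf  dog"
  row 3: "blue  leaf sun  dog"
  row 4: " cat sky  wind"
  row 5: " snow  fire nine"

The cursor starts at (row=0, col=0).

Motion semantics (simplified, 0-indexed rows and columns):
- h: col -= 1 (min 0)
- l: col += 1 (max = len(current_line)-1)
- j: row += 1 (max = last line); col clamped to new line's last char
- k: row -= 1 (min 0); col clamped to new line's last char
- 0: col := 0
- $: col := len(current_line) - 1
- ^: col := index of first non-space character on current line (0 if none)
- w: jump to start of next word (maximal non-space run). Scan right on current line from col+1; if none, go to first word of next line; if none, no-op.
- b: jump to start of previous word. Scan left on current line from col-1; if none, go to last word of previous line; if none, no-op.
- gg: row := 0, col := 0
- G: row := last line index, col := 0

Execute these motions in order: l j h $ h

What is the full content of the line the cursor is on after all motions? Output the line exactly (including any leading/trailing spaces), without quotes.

Answer: leaf sky  wind two

Derivation:
After 1 (l): row=0 col=1 char='a'
After 2 (j): row=1 col=1 char='e'
After 3 (h): row=1 col=0 char='l'
After 4 ($): row=1 col=17 char='o'
After 5 (h): row=1 col=16 char='w'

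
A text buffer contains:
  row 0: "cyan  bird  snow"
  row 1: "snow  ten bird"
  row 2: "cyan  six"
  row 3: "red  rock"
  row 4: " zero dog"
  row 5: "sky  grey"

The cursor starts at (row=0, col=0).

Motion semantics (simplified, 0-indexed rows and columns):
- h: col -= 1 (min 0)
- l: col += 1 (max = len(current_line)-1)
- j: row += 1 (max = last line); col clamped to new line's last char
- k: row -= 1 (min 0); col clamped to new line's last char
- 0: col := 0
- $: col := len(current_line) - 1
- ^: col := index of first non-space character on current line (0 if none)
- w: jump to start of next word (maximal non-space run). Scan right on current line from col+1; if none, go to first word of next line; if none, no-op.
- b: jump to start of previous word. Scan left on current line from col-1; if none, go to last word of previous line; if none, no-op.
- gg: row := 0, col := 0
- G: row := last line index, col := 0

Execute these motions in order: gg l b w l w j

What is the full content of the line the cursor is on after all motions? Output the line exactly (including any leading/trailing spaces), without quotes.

Answer: snow  ten bird

Derivation:
After 1 (gg): row=0 col=0 char='c'
After 2 (l): row=0 col=1 char='y'
After 3 (b): row=0 col=0 char='c'
After 4 (w): row=0 col=6 char='b'
After 5 (l): row=0 col=7 char='i'
After 6 (w): row=0 col=12 char='s'
After 7 (j): row=1 col=12 char='r'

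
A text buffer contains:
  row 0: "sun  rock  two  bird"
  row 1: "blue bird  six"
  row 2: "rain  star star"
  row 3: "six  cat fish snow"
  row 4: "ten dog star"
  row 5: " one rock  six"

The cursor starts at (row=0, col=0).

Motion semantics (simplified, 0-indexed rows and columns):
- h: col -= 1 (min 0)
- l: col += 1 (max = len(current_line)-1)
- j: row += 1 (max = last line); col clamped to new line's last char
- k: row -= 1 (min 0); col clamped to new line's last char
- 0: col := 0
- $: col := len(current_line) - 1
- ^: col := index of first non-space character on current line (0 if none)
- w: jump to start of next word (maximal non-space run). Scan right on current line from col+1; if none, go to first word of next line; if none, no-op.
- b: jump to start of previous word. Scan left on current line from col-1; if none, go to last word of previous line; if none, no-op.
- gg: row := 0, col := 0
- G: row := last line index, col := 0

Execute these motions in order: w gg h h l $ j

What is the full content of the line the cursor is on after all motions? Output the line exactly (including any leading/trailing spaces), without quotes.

Answer: blue bird  six

Derivation:
After 1 (w): row=0 col=5 char='r'
After 2 (gg): row=0 col=0 char='s'
After 3 (h): row=0 col=0 char='s'
After 4 (h): row=0 col=0 char='s'
After 5 (l): row=0 col=1 char='u'
After 6 ($): row=0 col=19 char='d'
After 7 (j): row=1 col=13 char='x'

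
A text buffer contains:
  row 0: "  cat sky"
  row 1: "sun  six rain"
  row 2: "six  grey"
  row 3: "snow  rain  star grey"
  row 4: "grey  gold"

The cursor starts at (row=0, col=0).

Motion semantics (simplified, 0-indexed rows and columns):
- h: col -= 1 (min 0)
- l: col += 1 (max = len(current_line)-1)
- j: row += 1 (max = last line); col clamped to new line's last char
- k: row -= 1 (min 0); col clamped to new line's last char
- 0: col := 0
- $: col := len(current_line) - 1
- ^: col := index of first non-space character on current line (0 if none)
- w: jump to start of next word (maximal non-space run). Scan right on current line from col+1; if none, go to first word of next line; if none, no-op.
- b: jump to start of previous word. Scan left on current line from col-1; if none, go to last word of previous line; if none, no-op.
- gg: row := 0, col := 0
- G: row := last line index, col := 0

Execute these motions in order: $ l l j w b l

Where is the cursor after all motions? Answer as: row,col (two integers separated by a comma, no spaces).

After 1 ($): row=0 col=8 char='y'
After 2 (l): row=0 col=8 char='y'
After 3 (l): row=0 col=8 char='y'
After 4 (j): row=1 col=8 char='_'
After 5 (w): row=1 col=9 char='r'
After 6 (b): row=1 col=5 char='s'
After 7 (l): row=1 col=6 char='i'

Answer: 1,6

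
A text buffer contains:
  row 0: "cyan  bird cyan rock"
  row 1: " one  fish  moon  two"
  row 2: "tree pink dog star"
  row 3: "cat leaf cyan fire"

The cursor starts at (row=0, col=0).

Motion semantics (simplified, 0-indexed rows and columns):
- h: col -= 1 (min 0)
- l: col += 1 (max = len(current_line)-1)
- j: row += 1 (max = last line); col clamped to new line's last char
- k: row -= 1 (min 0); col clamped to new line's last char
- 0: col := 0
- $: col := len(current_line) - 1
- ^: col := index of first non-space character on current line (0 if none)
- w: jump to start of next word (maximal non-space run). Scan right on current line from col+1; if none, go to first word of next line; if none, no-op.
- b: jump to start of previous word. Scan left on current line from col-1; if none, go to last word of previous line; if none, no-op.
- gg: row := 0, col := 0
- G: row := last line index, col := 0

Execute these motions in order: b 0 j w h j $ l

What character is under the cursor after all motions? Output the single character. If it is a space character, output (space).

After 1 (b): row=0 col=0 char='c'
After 2 (0): row=0 col=0 char='c'
After 3 (j): row=1 col=0 char='_'
After 4 (w): row=1 col=1 char='o'
After 5 (h): row=1 col=0 char='_'
After 6 (j): row=2 col=0 char='t'
After 7 ($): row=2 col=17 char='r'
After 8 (l): row=2 col=17 char='r'

Answer: r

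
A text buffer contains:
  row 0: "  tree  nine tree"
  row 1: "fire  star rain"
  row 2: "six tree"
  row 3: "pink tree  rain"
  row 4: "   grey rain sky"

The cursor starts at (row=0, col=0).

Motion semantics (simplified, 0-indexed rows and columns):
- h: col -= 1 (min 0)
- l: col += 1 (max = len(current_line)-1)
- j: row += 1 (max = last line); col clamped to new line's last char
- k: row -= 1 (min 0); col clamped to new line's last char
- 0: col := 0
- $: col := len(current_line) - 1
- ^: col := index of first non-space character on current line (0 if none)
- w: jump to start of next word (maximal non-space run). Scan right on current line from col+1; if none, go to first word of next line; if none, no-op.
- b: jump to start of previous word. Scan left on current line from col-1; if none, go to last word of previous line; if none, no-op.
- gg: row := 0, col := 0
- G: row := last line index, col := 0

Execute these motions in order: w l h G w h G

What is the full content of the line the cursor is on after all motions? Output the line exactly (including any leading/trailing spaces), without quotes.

After 1 (w): row=0 col=2 char='t'
After 2 (l): row=0 col=3 char='r'
After 3 (h): row=0 col=2 char='t'
After 4 (G): row=4 col=0 char='_'
After 5 (w): row=4 col=3 char='g'
After 6 (h): row=4 col=2 char='_'
After 7 (G): row=4 col=0 char='_'

Answer:    grey rain sky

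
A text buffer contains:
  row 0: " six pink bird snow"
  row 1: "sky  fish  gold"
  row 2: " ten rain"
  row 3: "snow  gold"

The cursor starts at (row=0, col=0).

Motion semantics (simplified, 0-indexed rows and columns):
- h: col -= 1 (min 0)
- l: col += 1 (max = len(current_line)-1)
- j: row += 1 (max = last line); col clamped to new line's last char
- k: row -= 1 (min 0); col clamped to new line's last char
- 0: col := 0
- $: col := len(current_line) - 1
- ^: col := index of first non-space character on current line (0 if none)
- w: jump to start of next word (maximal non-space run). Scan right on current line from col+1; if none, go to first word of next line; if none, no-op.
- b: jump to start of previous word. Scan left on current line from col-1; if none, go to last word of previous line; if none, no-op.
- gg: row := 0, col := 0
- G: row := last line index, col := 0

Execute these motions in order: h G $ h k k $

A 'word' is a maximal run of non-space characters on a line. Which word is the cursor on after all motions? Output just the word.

Answer: gold

Derivation:
After 1 (h): row=0 col=0 char='_'
After 2 (G): row=3 col=0 char='s'
After 3 ($): row=3 col=9 char='d'
After 4 (h): row=3 col=8 char='l'
After 5 (k): row=2 col=8 char='n'
After 6 (k): row=1 col=8 char='h'
After 7 ($): row=1 col=14 char='d'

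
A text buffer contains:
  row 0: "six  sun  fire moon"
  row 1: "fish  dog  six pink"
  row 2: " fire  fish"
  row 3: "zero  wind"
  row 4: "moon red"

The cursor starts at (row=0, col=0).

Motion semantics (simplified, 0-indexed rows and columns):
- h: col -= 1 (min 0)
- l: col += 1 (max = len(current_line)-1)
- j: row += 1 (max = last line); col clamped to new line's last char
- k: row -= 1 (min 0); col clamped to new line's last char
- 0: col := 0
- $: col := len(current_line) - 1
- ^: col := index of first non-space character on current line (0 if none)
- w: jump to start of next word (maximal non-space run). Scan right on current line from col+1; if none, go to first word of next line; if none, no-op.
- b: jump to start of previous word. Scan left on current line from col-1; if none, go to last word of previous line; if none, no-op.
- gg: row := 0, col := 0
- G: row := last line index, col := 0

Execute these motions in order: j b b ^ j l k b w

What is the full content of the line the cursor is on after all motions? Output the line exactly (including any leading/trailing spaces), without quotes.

Answer: six  sun  fire moon

Derivation:
After 1 (j): row=1 col=0 char='f'
After 2 (b): row=0 col=15 char='m'
After 3 (b): row=0 col=10 char='f'
After 4 (^): row=0 col=0 char='s'
After 5 (j): row=1 col=0 char='f'
After 6 (l): row=1 col=1 char='i'
After 7 (k): row=0 col=1 char='i'
After 8 (b): row=0 col=0 char='s'
After 9 (w): row=0 col=5 char='s'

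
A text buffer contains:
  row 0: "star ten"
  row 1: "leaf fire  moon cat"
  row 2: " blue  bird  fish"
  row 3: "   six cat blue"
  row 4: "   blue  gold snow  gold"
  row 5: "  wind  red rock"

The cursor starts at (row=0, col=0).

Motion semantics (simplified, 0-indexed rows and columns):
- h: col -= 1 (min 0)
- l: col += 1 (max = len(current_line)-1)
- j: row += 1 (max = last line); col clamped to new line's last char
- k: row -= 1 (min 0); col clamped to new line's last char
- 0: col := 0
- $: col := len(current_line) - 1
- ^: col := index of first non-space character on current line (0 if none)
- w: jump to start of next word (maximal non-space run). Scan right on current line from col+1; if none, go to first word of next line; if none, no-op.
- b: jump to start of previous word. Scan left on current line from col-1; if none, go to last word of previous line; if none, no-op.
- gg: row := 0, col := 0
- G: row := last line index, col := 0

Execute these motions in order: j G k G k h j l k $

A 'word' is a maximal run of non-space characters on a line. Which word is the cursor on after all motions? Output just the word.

After 1 (j): row=1 col=0 char='l'
After 2 (G): row=5 col=0 char='_'
After 3 (k): row=4 col=0 char='_'
After 4 (G): row=5 col=0 char='_'
After 5 (k): row=4 col=0 char='_'
After 6 (h): row=4 col=0 char='_'
After 7 (j): row=5 col=0 char='_'
After 8 (l): row=5 col=1 char='_'
After 9 (k): row=4 col=1 char='_'
After 10 ($): row=4 col=23 char='d'

Answer: gold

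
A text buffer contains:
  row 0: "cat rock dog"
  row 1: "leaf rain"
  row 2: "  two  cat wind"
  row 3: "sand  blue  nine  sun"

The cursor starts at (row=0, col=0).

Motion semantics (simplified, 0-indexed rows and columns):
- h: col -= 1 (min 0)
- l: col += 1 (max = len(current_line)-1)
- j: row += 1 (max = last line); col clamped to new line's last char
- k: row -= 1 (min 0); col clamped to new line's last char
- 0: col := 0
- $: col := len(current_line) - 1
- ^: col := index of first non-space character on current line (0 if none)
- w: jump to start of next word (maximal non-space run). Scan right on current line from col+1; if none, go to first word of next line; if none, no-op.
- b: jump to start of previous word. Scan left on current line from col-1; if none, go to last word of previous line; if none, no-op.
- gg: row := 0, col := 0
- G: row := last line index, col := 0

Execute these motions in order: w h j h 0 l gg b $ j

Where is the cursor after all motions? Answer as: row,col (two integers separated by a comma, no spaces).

Answer: 1,8

Derivation:
After 1 (w): row=0 col=4 char='r'
After 2 (h): row=0 col=3 char='_'
After 3 (j): row=1 col=3 char='f'
After 4 (h): row=1 col=2 char='a'
After 5 (0): row=1 col=0 char='l'
After 6 (l): row=1 col=1 char='e'
After 7 (gg): row=0 col=0 char='c'
After 8 (b): row=0 col=0 char='c'
After 9 ($): row=0 col=11 char='g'
After 10 (j): row=1 col=8 char='n'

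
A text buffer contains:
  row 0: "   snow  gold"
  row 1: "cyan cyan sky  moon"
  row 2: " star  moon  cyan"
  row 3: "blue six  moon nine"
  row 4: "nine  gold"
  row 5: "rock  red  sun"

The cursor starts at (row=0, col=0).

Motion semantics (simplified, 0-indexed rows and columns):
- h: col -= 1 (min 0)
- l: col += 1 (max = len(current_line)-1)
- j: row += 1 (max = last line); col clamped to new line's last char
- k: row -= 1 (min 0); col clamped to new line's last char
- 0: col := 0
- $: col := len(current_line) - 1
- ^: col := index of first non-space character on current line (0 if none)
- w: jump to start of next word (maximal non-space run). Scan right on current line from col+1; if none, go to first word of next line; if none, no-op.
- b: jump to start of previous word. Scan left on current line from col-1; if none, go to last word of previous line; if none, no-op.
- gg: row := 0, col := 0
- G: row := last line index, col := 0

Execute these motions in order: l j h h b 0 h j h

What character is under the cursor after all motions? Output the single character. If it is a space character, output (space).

After 1 (l): row=0 col=1 char='_'
After 2 (j): row=1 col=1 char='y'
After 3 (h): row=1 col=0 char='c'
After 4 (h): row=1 col=0 char='c'
After 5 (b): row=0 col=9 char='g'
After 6 (0): row=0 col=0 char='_'
After 7 (h): row=0 col=0 char='_'
After 8 (j): row=1 col=0 char='c'
After 9 (h): row=1 col=0 char='c'

Answer: c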